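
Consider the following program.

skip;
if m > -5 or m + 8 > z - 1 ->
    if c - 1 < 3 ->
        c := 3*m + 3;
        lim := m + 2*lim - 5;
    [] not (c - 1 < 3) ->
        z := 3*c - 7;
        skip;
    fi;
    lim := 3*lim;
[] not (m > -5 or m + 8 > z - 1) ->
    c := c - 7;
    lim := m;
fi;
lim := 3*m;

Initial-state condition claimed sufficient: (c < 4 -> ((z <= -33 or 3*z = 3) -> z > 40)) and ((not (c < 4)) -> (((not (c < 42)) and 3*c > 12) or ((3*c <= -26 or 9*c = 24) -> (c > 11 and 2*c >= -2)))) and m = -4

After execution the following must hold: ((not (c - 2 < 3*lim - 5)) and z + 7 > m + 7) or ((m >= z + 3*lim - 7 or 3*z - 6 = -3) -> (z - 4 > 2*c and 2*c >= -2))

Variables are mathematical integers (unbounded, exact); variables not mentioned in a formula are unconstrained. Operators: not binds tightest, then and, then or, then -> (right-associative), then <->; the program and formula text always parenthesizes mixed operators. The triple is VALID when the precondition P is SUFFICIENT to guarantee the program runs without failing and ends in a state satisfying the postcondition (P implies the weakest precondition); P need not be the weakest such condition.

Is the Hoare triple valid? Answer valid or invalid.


Working backward. After the program, the postcondition ((not (c - 2 < 3*lim - 5)) and z + 7 > m + 7) or ((m >= z + 3*lim - 7 or 3*z - 6 = -3) -> (z - 4 > 2*c and 2*c >= -2)) must hold; in canonical form it is ((not (c < 3*lim - 3)) and z > m) or ((m >= 3*lim + z - 7 or 3*z = 3) -> (z > 2*c + 4 and 2*c >= -2)).
Before lim := 3*m: ((not (c < 9*m - 3)) and z > m) or ((8*m + z <= 7 or 3*z = 3) -> (z > 2*c + 4 and 2*c >= -2))
Then branch requires (c < 4 -> (((not (6*m > 6)) and z > m) or ((8*m + z <= 7 or 3*z = 3) -> (z > 6*m + 10 and 6*m >= -8)))) and ((not (c < 4)) -> (((not (c < 9*m - 3)) and 3*c > m + 7) or ((3*c + 8*m <= 14 or 9*c = 24) -> (c > 11 and 2*c >= -2)))); else branch requires ((not (c < 9*m + 4)) and z > m) or ((8*m + z <= 7 or 3*z = 3) -> (z > 2*c - 10 and 2*c >= 12)).
Before the if: ((m > -5 or m > z - 9) -> ((c < 4 -> (((not (6*m > 6)) and z > m) or ((8*m + z <= 7 or 3*z = 3) -> (z > 6*m + 10 and 6*m >= -8)))) and ((not (c < 4)) -> (((not (c < 9*m - 3)) and 3*c > m + 7) or ((3*c + 8*m <= 14 or 9*c = 24) -> (c > 11 and 2*c >= -2)))))) and ((not (m > -5 or m > z - 9)) -> (((not (c < 9*m + 4)) and z > m) or ((8*m + z <= 7 or 3*z = 3) -> (z > 2*c - 10 and 2*c >= 12))))
Before skip: ((m > -5 or m > z - 9) -> ((c < 4 -> (((not (6*m > 6)) and z > m) or ((8*m + z <= 7 or 3*z = 3) -> (z > 6*m + 10 and 6*m >= -8)))) and ((not (c < 4)) -> (((not (c < 9*m - 3)) and 3*c > m + 7) or ((3*c + 8*m <= 14 or 9*c = 24) -> (c > 11 and 2*c >= -2)))))) and ((not (m > -5 or m > z - 9)) -> (((not (c < 9*m + 4)) and z > m) or ((8*m + z <= 7 or 3*z = 3) -> (z > 2*c - 10 and 2*c >= 12))))
The weakest precondition is ((m > -5 or m > z - 9) -> ((c < 4 -> (((not (6*m > 6)) and z > m) or ((8*m + z <= 7 or 3*z = 3) -> (z > 6*m + 10 and 6*m >= -8)))) and ((not (c < 4)) -> (((not (c < 9*m - 3)) and 3*c > m + 7) or ((3*c + 8*m <= 14 or 9*c = 24) -> (c > 11 and 2*c >= -2)))))) and ((not (m > -5 or m > z - 9)) -> (((not (c < 9*m + 4)) and z > m) or ((8*m + z <= 7 or 3*z = 3) -> (z > 2*c - 10 and 2*c >= 12)))).
Check whether (c < 4 -> ((z <= -33 or 3*z = 3) -> z > 40)) and ((not (c < 4)) -> (((not (c < 42)) and 3*c > 12) or ((3*c <= -26 or 9*c = 24) -> (c > 11 and 2*c >= -2)))) and m = -4 implies it.
Countermodel: at the initial state c = -40, m = -4, z = -4, the precondition holds but the weakest precondition fails.
Answer: invalid


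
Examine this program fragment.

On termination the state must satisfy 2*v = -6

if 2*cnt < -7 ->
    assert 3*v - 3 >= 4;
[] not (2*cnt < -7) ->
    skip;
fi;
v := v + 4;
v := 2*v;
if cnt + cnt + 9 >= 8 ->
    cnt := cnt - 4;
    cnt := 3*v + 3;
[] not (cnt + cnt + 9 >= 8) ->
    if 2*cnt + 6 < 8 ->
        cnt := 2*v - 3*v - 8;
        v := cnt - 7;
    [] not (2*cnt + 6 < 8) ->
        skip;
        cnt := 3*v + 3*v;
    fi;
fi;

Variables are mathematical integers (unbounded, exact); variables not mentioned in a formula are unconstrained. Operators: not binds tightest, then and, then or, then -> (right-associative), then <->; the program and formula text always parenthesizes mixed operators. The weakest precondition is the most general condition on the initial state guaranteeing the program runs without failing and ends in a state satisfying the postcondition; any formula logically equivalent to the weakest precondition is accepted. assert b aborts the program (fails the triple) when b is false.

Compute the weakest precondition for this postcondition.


Working backward. After the program, 2*v = -6 must hold.
Then branch requires 2*v = -6; else branch requires (2*cnt < 2 -> 2*v = -24) and ((not (2*cnt < 2)) -> 2*v = -6).
Before the if: (2*cnt >= -1 -> 2*v = -6) and ((not (2*cnt >= -1)) -> ((2*cnt < 2 -> 2*v = -24) and ((not (2*cnt < 2)) -> 2*v = -6)))
Before v := 2*v: (2*cnt >= -1 -> 4*v = -6) and ((not (2*cnt >= -1)) -> ((2*cnt < 2 -> 4*v = -24) and ((not (2*cnt < 2)) -> 4*v = -6)))
Before v := v + 4: (2*cnt >= -1 -> 4*v = -22) and ((not (2*cnt >= -1)) -> ((2*cnt < 2 -> 4*v = -40) and ((not (2*cnt < 2)) -> 4*v = -22)))
Then branch requires 3*v >= 7 and (2*cnt >= -1 -> 4*v = -22) and ((not (2*cnt >= -1)) -> ((2*cnt < 2 -> 4*v = -40) and ((not (2*cnt < 2)) -> 4*v = -22))); else branch requires (2*cnt >= -1 -> 4*v = -22) and ((not (2*cnt >= -1)) -> ((2*cnt < 2 -> 4*v = -40) and ((not (2*cnt < 2)) -> 4*v = -22))).
Before the if: (2*cnt < -7 -> (3*v >= 7 and (2*cnt >= -1 -> 4*v = -22) and ((not (2*cnt >= -1)) -> ((2*cnt < 2 -> 4*v = -40) and ((not (2*cnt < 2)) -> 4*v = -22))))) and ((not (2*cnt < -7)) -> ((2*cnt >= -1 -> 4*v = -22) and ((not (2*cnt >= -1)) -> ((2*cnt < 2 -> 4*v = -40) and ((not (2*cnt < 2)) -> 4*v = -22)))))
Answer: WP = (2*cnt < -7 -> (3*v >= 7 and (2*cnt >= -1 -> 4*v = -22) and ((not (2*cnt >= -1)) -> ((2*cnt < 2 -> 4*v = -40) and ((not (2*cnt < 2)) -> 4*v = -22))))) and ((not (2*cnt < -7)) -> ((2*cnt >= -1 -> 4*v = -22) and ((not (2*cnt >= -1)) -> ((2*cnt < 2 -> 4*v = -40) and ((not (2*cnt < 2)) -> 4*v = -22)))))


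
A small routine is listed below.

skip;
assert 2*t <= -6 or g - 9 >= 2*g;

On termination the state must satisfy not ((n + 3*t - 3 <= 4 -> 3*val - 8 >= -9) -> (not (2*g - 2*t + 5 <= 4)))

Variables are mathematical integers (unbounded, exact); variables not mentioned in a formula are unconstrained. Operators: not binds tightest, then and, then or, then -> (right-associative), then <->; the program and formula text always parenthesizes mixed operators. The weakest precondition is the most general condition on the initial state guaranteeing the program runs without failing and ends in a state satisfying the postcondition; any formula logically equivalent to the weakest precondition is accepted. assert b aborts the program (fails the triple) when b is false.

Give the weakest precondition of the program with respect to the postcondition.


Working backward. After the program, the postcondition not ((n + 3*t - 3 <= 4 -> 3*val - 8 >= -9) -> (not (2*g - 2*t + 5 <= 4))) must hold; in canonical form it is not ((n + 3*t <= 7 -> 3*val >= -1) -> (not (2*g <= 2*t - 1))).
Before assert 2*t <= -6 or g - 9 >= 2*g: (2*t <= -6 or g <= -9) and (not ((n + 3*t <= 7 -> 3*val >= -1) -> (not (2*g <= 2*t - 1))))
Before skip: (2*t <= -6 or g <= -9) and (not ((n + 3*t <= 7 -> 3*val >= -1) -> (not (2*g <= 2*t - 1))))
Answer: WP = (2*t <= -6 or g <= -9) and (not ((n + 3*t <= 7 -> 3*val >= -1) -> (not (2*g <= 2*t - 1))))


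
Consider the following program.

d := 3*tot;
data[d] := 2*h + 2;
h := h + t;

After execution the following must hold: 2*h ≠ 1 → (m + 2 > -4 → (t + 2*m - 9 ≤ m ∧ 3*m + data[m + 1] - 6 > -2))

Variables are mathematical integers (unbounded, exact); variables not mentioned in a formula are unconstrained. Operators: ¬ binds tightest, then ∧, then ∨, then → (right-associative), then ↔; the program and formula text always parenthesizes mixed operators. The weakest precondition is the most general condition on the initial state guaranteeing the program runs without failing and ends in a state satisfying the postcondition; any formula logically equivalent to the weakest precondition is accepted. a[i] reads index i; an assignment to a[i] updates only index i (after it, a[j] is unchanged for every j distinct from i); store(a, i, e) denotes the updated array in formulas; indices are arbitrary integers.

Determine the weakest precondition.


Working backward. After the program, the postcondition 2*h ≠ 1 → (m + 2 > -4 → (t + 2*m - 9 ≤ m ∧ 3*m + data[m + 1] - 6 > -2)) must hold; in canonical form it is 2*h ≠ 1 → (m > -6 → (m + t ≤ 9 ∧ data[m + 1] + 3*m > 4)).
Before h := h + t: 2*h + 2*t ≠ 1 → (m > -6 → (m + t ≤ 9 ∧ data[m + 1] + 3*m > 4))
Before data[d] := 2*h + 2: 2*h + 2*t ≠ 1 → (m > -6 → (m + t ≤ 9 ∧ store(data, d, 2*h + 2)[m + 1] + 3*m > 4))
Before d := 3*tot: 2*h + 2*t ≠ 1 → (m > -6 → (m + t ≤ 9 ∧ store(data, 3*tot, 2*h + 2)[m + 1] + 3*m > 4))
Answer: WP = 2*h + 2*t ≠ 1 → (m > -6 → (m + t ≤ 9 ∧ store(data, 3*tot, 2*h + 2)[m + 1] + 3*m > 4))


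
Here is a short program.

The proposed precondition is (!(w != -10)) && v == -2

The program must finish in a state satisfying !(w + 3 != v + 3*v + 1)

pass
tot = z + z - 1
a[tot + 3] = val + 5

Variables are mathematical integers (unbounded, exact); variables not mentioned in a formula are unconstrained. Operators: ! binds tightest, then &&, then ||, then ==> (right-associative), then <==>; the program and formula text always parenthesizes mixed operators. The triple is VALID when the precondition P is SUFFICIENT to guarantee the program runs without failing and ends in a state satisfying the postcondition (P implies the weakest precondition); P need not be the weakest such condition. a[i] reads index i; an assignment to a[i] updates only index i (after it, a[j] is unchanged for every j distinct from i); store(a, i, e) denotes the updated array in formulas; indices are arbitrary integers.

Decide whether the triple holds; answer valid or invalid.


Working backward. After the program, the postcondition !(w + 3 != v + 3*v + 1) must hold; in canonical form it is !(w != 4*v - 2).
Before a[tot + 3] := val + 5: !(w != 4*v - 2)
Before tot := z + z - 1: !(w != 4*v - 2)
Before skip: !(w != 4*v - 2)
The weakest precondition is !(w != 4*v - 2).
Check whether (!(w != -10)) && v == -2 implies it.
Every state satisfying the precondition satisfies the weakest precondition: the implication holds.
Answer: valid


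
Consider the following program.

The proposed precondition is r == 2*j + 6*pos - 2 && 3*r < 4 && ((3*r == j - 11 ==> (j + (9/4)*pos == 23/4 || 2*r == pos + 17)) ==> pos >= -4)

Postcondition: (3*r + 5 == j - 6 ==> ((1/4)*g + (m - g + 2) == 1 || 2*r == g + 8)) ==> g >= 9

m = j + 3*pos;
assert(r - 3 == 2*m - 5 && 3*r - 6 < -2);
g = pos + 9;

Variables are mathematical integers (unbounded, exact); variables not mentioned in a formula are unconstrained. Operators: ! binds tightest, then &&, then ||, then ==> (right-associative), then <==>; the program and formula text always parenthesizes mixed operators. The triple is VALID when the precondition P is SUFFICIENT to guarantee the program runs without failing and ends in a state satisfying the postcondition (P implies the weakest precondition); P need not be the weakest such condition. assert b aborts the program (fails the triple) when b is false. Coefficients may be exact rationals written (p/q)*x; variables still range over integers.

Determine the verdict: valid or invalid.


Working backward. After the program, the postcondition (3*r + 5 == j - 6 ==> ((1/4)*g + (m - g + 2) == 1 || 2*r == g + 8)) ==> g >= 9 must hold; in canonical form it is (3*r == j - 11 ==> (m == (3/4)*g - 1 || 2*r == g + 8)) ==> g >= 9.
Before g := pos + 9: (3*r == j - 11 ==> (m == (3/4)*pos + 23/4 || 2*r == pos + 17)) ==> pos >= 0
Before assert r - 3 == 2*m - 5 && 3*r - 6 < -2: r == 2*m - 2 && 3*r < 4 && ((3*r == j - 11 ==> (m == (3/4)*pos + 23/4 || 2*r == pos + 17)) ==> pos >= 0)
Before m := j + 3*pos: r == 2*j + 6*pos - 2 && 3*r < 4 && ((3*r == j - 11 ==> (j + (9/4)*pos == 23/4 || 2*r == pos + 17)) ==> pos >= 0)
The weakest precondition is r == 2*j + 6*pos - 2 && 3*r < 4 && ((3*r == j - 11 ==> (j + (9/4)*pos == 23/4 || 2*r == pos + 17)) ==> pos >= 0).
Check whether r == 2*j + 6*pos - 2 && 3*r < 4 && ((3*r == j - 11 ==> (j + (9/4)*pos == 23/4 || 2*r == pos + 17)) ==> pos >= -4) implies it.
Countermodel: at the initial state j = 10, pos = -3, r = 0, the precondition holds but the weakest precondition fails.
Answer: invalid


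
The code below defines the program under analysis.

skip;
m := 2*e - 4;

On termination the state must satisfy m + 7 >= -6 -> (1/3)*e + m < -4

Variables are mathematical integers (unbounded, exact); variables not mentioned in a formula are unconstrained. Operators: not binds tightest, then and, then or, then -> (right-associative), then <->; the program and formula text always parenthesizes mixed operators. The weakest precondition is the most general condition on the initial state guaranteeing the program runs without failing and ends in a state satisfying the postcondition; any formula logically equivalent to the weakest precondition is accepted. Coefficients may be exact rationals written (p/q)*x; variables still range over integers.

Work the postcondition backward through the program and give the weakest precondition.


Working backward. After the program, the postcondition m + 7 >= -6 -> (1/3)*e + m < -4 must hold; in canonical form it is m >= -13 -> (1/3)*e + m < -4.
Before m := 2*e - 4: 2*e >= -9 -> (7/3)*e < 0
Before skip: 2*e >= -9 -> (7/3)*e < 0
Answer: WP = 2*e >= -9 -> (7/3)*e < 0


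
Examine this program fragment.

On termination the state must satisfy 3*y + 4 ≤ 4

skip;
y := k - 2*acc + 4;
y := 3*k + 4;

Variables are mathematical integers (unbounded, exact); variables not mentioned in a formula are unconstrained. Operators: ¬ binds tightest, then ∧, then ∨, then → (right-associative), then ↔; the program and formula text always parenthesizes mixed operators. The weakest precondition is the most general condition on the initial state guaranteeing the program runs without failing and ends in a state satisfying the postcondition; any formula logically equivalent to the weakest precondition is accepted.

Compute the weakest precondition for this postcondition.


Working backward. After the program, the postcondition 3*y + 4 ≤ 4 must hold; in canonical form it is 3*y ≤ 0.
Before y := 3*k + 4: 9*k ≤ -12
Before y := k - 2*acc + 4: 9*k ≤ -12
Before skip: 9*k ≤ -12
Answer: WP = 9*k ≤ -12


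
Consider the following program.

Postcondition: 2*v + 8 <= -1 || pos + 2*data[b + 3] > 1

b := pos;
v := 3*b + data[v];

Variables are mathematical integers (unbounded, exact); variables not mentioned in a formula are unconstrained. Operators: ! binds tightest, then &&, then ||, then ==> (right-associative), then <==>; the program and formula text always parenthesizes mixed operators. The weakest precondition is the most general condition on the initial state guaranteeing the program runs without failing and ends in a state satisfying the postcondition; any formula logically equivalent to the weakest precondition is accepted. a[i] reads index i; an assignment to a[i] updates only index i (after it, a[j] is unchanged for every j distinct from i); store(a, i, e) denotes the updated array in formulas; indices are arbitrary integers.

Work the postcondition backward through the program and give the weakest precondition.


Working backward. After the program, the postcondition 2*v + 8 <= -1 || pos + 2*data[b + 3] > 1 must hold; in canonical form it is 2*v <= -9 || 2*data[b + 3] + pos > 1.
Before v := 3*b + data[v]: 2*data[v] + 6*b <= -9 || 2*data[b + 3] + pos > 1
Before b := pos: 2*data[v] + 6*pos <= -9 || 2*data[pos + 3] + pos > 1
Answer: WP = 2*data[v] + 6*pos <= -9 || 2*data[pos + 3] + pos > 1


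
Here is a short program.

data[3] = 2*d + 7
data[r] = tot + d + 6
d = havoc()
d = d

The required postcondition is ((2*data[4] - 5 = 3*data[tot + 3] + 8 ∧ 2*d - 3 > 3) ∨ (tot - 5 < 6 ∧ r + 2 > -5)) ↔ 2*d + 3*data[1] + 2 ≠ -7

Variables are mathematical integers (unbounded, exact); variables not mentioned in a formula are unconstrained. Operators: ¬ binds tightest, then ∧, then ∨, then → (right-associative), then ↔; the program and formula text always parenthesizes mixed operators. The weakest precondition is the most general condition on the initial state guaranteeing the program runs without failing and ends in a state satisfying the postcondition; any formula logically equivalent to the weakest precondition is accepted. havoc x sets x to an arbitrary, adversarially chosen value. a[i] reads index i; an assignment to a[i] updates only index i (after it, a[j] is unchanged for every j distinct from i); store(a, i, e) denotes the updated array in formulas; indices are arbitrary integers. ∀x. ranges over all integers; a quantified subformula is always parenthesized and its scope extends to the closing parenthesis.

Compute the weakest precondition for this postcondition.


Working backward. After the program, the postcondition ((2*data[4] - 5 = 3*data[tot + 3] + 8 ∧ 2*d - 3 > 3) ∨ (tot - 5 < 6 ∧ r + 2 > -5)) ↔ 2*d + 3*data[1] + 2 ≠ -7 must hold; in canonical form it is ((2*data[4] = 3*data[tot + 3] + 13 ∧ 2*d > 6) ∨ (tot < 11 ∧ r > -7)) ↔ 3*data[1] + 2*d ≠ -9.
Before d := d: ((2*data[4] = 3*data[tot + 3] + 13 ∧ 2*d > 6) ∨ (tot < 11 ∧ r > -7)) ↔ 3*data[1] + 2*d ≠ -9
Before havoc d: ∀d_1. (((2*data[4] = 3*data[tot + 3] + 13 ∧ 2*d_1 > 6) ∨ (tot < 11 ∧ r > -7)) ↔ 3*data[1] + 2*d_1 ≠ -9)
Before data[r] := tot + d + 6: ∀d_1. (((2*store(data, r, d + tot + 6)[4] = 3*store(data, r, d + tot + 6)[tot + 3] + 13 ∧ 2*d_1 > 6) ∨ (tot < 11 ∧ r > -7)) ↔ 3*store(data, r, d + tot + 6)[1] + 2*d_1 ≠ -9)
Before data[3] := 2*d + 7: ∀d_1. (((2*store(store(data, 3, 2*d + 7), r, d + tot + 6)[4] = 3*store(store(data, 3, 2*d + 7), r, d + tot + 6)[tot + 3] + 13 ∧ 2*d_1 > 6) ∨ (tot < 11 ∧ r > -7)) ↔ 3*store(store(data, 3, 2*d + 7), r, d + tot + 6)[1] + 2*d_1 ≠ -9)
Answer: WP = ∀d_1. (((2*store(store(data, 3, 2*d + 7), r, d + tot + 6)[4] = 3*store(store(data, 3, 2*d + 7), r, d + tot + 6)[tot + 3] + 13 ∧ 2*d_1 > 6) ∨ (tot < 11 ∧ r > -7)) ↔ 3*store(store(data, 3, 2*d + 7), r, d + tot + 6)[1] + 2*d_1 ≠ -9)


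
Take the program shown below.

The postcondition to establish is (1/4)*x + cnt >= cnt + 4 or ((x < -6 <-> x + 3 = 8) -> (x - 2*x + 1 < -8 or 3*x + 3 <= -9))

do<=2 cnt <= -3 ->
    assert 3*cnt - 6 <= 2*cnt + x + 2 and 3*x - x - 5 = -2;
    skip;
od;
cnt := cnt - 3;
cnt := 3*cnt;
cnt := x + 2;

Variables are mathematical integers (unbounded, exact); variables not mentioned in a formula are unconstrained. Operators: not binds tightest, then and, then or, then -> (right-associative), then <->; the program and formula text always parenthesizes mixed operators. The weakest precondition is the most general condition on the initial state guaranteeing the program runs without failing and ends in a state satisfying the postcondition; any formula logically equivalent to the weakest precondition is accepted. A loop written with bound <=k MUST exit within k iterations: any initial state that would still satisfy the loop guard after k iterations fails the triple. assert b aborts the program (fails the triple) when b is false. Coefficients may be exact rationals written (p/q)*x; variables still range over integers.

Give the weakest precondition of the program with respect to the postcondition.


Working backward. After the program, the postcondition (1/4)*x + cnt >= cnt + 4 or ((x < -6 <-> x + 3 = 8) -> (x - 2*x + 1 < -8 or 3*x + 3 <= -9)) must hold; in canonical form it is (1/4)*x >= 4 or ((x < -6 <-> x = 5) -> (x > 9 or 3*x <= -12)).
Before cnt := x + 2: (1/4)*x >= 4 or ((x < -6 <-> x = 5) -> (x > 9 or 3*x <= -12))
Before cnt := 3*cnt: (1/4)*x >= 4 or ((x < -6 <-> x = 5) -> (x > 9 or 3*x <= -12))
Before cnt := cnt - 3: (1/4)*x >= 4 or ((x < -6 <-> x = 5) -> (x > 9 or 3*x <= -12))
Before the loop (bound <=2), unroll the exhaustion recursion (WP_0 = exit-now case; WP_j = one more guarded iteration, up to j = 2):
  WP_0: (not (cnt <= -3)) and ((1/4)*x >= 4 or ((x < -6 <-> x = 5) -> (x > 9 or 3*x <= -12)))
  WP_1: (cnt <= -3 -> (cnt <= x + 8 and 2*x = 3 and (not (cnt <= -3)) and ((1/4)*x >= 4 or ((x < -6 <-> x = 5) -> (x > 9 or 3*x <= -12))))) and ((not (cnt <= -3)) -> ((1/4)*x >= 4 or ((x < -6 <-> x = 5) -> (x > 9 or 3*x <= -12))))
  WP_2: (cnt <= -3 -> (cnt <= x + 8 and 2*x = 3 and (cnt <= -3 -> (cnt <= x + 8 and 2*x = 3 and (not (cnt <= -3)) and ((1/4)*x >= 4 or ((x < -6 <-> x = 5) -> (x > 9 or 3*x <= -12))))) and ((not (cnt <= -3)) -> ((1/4)*x >= 4 or ((x < -6 <-> x = 5) -> (x > 9 or 3*x <= -12)))))) and ((not (cnt <= -3)) -> ((1/4)*x >= 4 or ((x < -6 <-> x = 5) -> (x > 9 or 3*x <= -12))))
So before the loop: (cnt <= -3 -> (cnt <= x + 8 and 2*x = 3 and (cnt <= -3 -> (cnt <= x + 8 and 2*x = 3 and (not (cnt <= -3)) and ((1/4)*x >= 4 or ((x < -6 <-> x = 5) -> (x > 9 or 3*x <= -12))))) and ((not (cnt <= -3)) -> ((1/4)*x >= 4 or ((x < -6 <-> x = 5) -> (x > 9 or 3*x <= -12)))))) and ((not (cnt <= -3)) -> ((1/4)*x >= 4 or ((x < -6 <-> x = 5) -> (x > 9 or 3*x <= -12))))
Answer: WP = (cnt <= -3 -> (cnt <= x + 8 and 2*x = 3 and (cnt <= -3 -> (cnt <= x + 8 and 2*x = 3 and (not (cnt <= -3)) and ((1/4)*x >= 4 or ((x < -6 <-> x = 5) -> (x > 9 or 3*x <= -12))))) and ((not (cnt <= -3)) -> ((1/4)*x >= 4 or ((x < -6 <-> x = 5) -> (x > 9 or 3*x <= -12)))))) and ((not (cnt <= -3)) -> ((1/4)*x >= 4 or ((x < -6 <-> x = 5) -> (x > 9 or 3*x <= -12))))


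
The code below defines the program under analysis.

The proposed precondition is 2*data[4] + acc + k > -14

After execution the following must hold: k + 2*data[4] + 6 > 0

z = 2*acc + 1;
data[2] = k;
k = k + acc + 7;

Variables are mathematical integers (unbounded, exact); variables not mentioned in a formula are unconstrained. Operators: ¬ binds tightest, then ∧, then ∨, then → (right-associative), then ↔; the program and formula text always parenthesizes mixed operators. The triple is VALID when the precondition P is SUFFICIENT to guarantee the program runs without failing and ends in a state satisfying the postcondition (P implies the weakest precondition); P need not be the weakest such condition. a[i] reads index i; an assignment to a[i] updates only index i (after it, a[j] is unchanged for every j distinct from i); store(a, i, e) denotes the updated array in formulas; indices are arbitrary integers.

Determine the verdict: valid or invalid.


Working backward. After the program, the postcondition k + 2*data[4] + 6 > 0 must hold; in canonical form it is 2*data[4] + k > -6.
Before k := k + acc + 7: 2*data[4] + acc + k > -13
Before data[2] := k: 2*data[4] + acc + k > -13
Before z := 2*acc + 1: 2*data[4] + acc + k > -13
The weakest precondition is 2*data[4] + acc + k > -13.
Check whether 2*data[4] + acc + k > -14 implies it.
Countermodel: at the initial state acc = -13, data = {[4] = 0, elsewhere 0}, k = 0, the precondition holds but the weakest precondition fails.
Answer: invalid


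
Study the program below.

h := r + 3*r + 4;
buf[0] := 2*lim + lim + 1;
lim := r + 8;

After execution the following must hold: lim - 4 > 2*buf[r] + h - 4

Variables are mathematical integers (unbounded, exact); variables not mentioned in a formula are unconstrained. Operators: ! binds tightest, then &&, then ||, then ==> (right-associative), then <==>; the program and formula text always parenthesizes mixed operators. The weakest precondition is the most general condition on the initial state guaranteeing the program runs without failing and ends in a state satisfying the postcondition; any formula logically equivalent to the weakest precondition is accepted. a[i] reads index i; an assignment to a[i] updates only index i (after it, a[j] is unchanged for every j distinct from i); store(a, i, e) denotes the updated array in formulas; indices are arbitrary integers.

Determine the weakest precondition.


Working backward. After the program, the postcondition lim - 4 > 2*buf[r] + h - 4 must hold; in canonical form it is lim > 2*buf[r] + h.
Before lim := r + 8: r > 2*buf[r] + h - 8
Before buf[0] := 2*lim + lim + 1: r > 2*store(buf, 0, 3*lim + 1)[r] + h - 8
Before h := r + 3*r + 4: 2*store(buf, 0, 3*lim + 1)[r] + 3*r < 4
Answer: WP = 2*store(buf, 0, 3*lim + 1)[r] + 3*r < 4


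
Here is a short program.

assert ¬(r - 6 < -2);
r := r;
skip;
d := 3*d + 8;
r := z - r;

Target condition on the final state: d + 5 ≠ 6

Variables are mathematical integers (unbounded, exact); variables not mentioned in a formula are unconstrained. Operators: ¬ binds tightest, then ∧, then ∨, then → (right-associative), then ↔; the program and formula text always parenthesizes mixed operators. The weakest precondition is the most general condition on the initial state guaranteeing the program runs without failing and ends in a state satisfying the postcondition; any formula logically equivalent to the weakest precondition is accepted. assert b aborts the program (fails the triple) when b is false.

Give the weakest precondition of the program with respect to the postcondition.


Working backward. After the program, the postcondition d + 5 ≠ 6 must hold; in canonical form it is d ≠ 1.
Before r := z - r: d ≠ 1
Before d := 3*d + 8: 3*d ≠ -7
Before skip: 3*d ≠ -7
Before r := r: 3*d ≠ -7
Before assert ¬(r - 6 < -2): (¬(r < 4)) ∧ 3*d ≠ -7
Answer: WP = (¬(r < 4)) ∧ 3*d ≠ -7


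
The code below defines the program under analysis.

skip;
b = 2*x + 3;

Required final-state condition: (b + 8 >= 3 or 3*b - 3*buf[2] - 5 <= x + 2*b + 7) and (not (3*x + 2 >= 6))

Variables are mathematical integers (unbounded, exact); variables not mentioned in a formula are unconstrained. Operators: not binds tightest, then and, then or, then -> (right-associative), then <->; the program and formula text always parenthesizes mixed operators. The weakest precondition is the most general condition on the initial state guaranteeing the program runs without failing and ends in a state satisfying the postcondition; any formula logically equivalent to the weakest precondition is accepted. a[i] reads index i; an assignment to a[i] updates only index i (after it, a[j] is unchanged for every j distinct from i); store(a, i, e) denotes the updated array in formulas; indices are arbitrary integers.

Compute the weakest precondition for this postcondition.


Working backward. After the program, the postcondition (b + 8 >= 3 or 3*b - 3*buf[2] - 5 <= x + 2*b + 7) and (not (3*x + 2 >= 6)) must hold; in canonical form it is (b >= -5 or b <= 3*buf[2] + x + 12) and (not (3*x >= 4)).
Before b := 2*x + 3: (2*x >= -8 or x <= 3*buf[2] + 9) and (not (3*x >= 4))
Before skip: (2*x >= -8 or x <= 3*buf[2] + 9) and (not (3*x >= 4))
Answer: WP = (2*x >= -8 or x <= 3*buf[2] + 9) and (not (3*x >= 4))


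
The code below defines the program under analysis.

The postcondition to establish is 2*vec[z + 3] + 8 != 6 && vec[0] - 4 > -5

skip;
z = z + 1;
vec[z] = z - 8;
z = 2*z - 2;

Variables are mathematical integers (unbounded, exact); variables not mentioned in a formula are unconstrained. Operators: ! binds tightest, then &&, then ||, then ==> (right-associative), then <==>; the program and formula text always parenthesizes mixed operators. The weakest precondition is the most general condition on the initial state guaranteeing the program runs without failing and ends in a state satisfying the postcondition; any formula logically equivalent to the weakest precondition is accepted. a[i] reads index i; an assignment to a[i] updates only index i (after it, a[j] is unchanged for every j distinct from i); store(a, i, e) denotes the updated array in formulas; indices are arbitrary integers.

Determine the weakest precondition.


Working backward. After the program, the postcondition 2*vec[z + 3] + 8 != 6 && vec[0] - 4 > -5 must hold; in canonical form it is 2*vec[z + 3] != -2 && vec[0] > -1.
Before z := 2*z - 2: 2*vec[2*z + 1] != -2 && vec[0] > -1
Before vec[z] := z - 8: 2*store(vec, z, z - 8)[2*z + 1] != -2 && store(vec, z, z - 8)[0] > -1
Before z := z + 1: 2*store(vec, z + 1, z - 7)[2*z + 3] != -2 && store(vec, z + 1, z - 7)[0] > -1
Before skip: 2*store(vec, z + 1, z - 7)[2*z + 3] != -2 && store(vec, z + 1, z - 7)[0] > -1
Answer: WP = 2*store(vec, z + 1, z - 7)[2*z + 3] != -2 && store(vec, z + 1, z - 7)[0] > -1


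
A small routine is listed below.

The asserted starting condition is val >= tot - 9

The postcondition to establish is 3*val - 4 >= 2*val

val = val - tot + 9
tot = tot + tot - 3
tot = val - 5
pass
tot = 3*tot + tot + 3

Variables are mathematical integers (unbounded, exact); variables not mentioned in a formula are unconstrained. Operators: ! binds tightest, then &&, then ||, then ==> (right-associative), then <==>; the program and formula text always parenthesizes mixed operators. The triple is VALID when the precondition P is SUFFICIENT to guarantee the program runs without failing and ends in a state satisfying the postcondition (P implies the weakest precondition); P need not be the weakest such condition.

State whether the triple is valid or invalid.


Working backward. After the program, the postcondition 3*val - 4 >= 2*val must hold; in canonical form it is val >= 4.
Before tot := 3*tot + tot + 3: val >= 4
Before skip: val >= 4
Before tot := val - 5: val >= 4
Before tot := tot + tot - 3: val >= 4
Before val := val - tot + 9: val >= tot - 5
The weakest precondition is val >= tot - 5.
Check whether val >= tot - 9 implies it.
Countermodel: at the initial state tot = 6, val = 0, the precondition holds but the weakest precondition fails.
Answer: invalid


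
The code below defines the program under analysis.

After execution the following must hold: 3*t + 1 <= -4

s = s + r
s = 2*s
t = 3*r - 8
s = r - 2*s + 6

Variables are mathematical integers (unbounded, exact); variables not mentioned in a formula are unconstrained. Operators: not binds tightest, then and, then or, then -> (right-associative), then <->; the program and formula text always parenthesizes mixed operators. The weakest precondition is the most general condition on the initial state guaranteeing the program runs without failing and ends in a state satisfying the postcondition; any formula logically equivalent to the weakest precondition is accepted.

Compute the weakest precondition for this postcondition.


Working backward. After the program, the postcondition 3*t + 1 <= -4 must hold; in canonical form it is 3*t <= -5.
Before s := r - 2*s + 6: 3*t <= -5
Before t := 3*r - 8: 9*r <= 19
Before s := 2*s: 9*r <= 19
Before s := s + r: 9*r <= 19
Answer: WP = 9*r <= 19


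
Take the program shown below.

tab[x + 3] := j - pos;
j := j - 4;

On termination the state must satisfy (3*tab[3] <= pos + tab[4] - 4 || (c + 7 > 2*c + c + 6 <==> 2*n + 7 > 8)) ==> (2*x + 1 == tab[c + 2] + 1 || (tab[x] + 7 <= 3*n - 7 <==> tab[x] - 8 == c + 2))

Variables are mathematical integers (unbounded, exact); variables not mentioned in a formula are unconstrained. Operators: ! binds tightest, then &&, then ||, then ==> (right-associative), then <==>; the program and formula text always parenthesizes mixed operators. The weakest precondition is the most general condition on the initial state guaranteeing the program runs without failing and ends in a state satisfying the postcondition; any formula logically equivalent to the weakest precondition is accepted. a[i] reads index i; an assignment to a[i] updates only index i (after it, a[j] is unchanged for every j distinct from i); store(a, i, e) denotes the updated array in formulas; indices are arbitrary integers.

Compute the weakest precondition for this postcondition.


Working backward. After the program, the postcondition (3*tab[3] <= pos + tab[4] - 4 || (c + 7 > 2*c + c + 6 <==> 2*n + 7 > 8)) ==> (2*x + 1 == tab[c + 2] + 1 || (tab[x] + 7 <= 3*n - 7 <==> tab[x] - 8 == c + 2)) must hold; in canonical form it is (3*tab[3] <= tab[4] + pos - 4 || (2*c < 1 <==> 2*n > 1)) ==> (2*x == tab[c + 2] || (tab[x] <= 3*n - 14 <==> tab[x] == c + 10)).
Before j := j - 4: (3*tab[3] <= tab[4] + pos - 4 || (2*c < 1 <==> 2*n > 1)) ==> (2*x == tab[c + 2] || (tab[x] <= 3*n - 14 <==> tab[x] == c + 10))
Before tab[x + 3] := j - pos: (3*store(tab, x + 3, j - pos)[3] <= store(tab, x + 3, j - pos)[4] + pos - 4 || (2*c < 1 <==> 2*n > 1)) ==> (2*x == store(tab, x + 3, j - pos)[c + 2] || (store(tab, x + 3, j - pos)[x] <= 3*n - 14 <==> store(tab, x + 3, j - pos)[x] == c + 10))
Answer: WP = (3*store(tab, x + 3, j - pos)[3] <= store(tab, x + 3, j - pos)[4] + pos - 4 || (2*c < 1 <==> 2*n > 1)) ==> (2*x == store(tab, x + 3, j - pos)[c + 2] || (store(tab, x + 3, j - pos)[x] <= 3*n - 14 <==> store(tab, x + 3, j - pos)[x] == c + 10))


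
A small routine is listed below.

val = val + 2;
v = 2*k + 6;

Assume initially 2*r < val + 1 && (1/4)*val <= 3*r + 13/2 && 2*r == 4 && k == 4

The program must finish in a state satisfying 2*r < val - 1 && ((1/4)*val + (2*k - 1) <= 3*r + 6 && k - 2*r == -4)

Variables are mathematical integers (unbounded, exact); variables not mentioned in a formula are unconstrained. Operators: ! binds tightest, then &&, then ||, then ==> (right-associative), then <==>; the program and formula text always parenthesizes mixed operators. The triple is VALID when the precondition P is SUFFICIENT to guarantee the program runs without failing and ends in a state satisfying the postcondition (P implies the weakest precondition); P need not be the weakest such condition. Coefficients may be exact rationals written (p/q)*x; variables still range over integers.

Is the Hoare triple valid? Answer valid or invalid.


Working backward. After the program, the postcondition 2*r < val - 1 && ((1/4)*val + (2*k - 1) <= 3*r + 6 && k - 2*r == -4) must hold; in canonical form it is 2*r < val - 1 && 2*k + (1/4)*val <= 3*r + 7 && k == 2*r - 4.
Before v := 2*k + 6: 2*r < val - 1 && 2*k + (1/4)*val <= 3*r + 7 && k == 2*r - 4
Before val := val + 2: 2*r < val + 1 && 2*k + (1/4)*val <= 3*r + 13/2 && k == 2*r - 4
The weakest precondition is 2*r < val + 1 && 2*k + (1/4)*val <= 3*r + 13/2 && k == 2*r - 4.
Check whether 2*r < val + 1 && (1/4)*val <= 3*r + 13/2 && 2*r == 4 && k == 4 implies it.
Countermodel: at the initial state k = 4, r = 2, val = 4, the precondition holds but the weakest precondition fails.
Answer: invalid


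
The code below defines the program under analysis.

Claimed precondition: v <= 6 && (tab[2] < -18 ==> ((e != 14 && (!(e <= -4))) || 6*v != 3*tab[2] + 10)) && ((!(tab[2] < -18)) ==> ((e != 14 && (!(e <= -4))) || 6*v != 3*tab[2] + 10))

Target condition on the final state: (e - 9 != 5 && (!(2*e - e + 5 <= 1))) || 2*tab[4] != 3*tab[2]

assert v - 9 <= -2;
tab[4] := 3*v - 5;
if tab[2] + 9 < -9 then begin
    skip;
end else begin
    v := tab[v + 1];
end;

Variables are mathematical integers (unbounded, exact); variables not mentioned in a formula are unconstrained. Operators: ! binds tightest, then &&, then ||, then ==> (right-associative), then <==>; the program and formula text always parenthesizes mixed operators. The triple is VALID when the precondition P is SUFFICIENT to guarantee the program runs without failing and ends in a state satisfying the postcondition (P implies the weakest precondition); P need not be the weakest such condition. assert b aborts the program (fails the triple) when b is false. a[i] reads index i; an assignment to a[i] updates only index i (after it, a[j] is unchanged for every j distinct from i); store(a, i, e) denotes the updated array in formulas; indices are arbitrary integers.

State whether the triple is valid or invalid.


Working backward. After the program, the postcondition (e - 9 != 5 && (!(2*e - e + 5 <= 1))) || 2*tab[4] != 3*tab[2] must hold; in canonical form it is (e != 14 && (!(e <= -4))) || 2*tab[4] != 3*tab[2].
Then branch requires (e != 14 && (!(e <= -4))) || 2*tab[4] != 3*tab[2]; else branch requires (e != 14 && (!(e <= -4))) || 2*tab[4] != 3*tab[2].
Before the if: (tab[2] < -18 ==> ((e != 14 && (!(e <= -4))) || 2*tab[4] != 3*tab[2])) && ((!(tab[2] < -18)) ==> ((e != 14 && (!(e <= -4))) || 2*tab[4] != 3*tab[2]))
Before tab[4] := 3*v - 5: (tab[2] < -18 ==> ((e != 14 && (!(e <= -4))) || 6*v != 3*tab[2] + 10)) && ((!(tab[2] < -18)) ==> ((e != 14 && (!(e <= -4))) || 6*v != 3*tab[2] + 10))
Before assert v - 9 <= -2: v <= 7 && (tab[2] < -18 ==> ((e != 14 && (!(e <= -4))) || 6*v != 3*tab[2] + 10)) && ((!(tab[2] < -18)) ==> ((e != 14 && (!(e <= -4))) || 6*v != 3*tab[2] + 10))
The weakest precondition is v <= 7 && (tab[2] < -18 ==> ((e != 14 && (!(e <= -4))) || 6*v != 3*tab[2] + 10)) && ((!(tab[2] < -18)) ==> ((e != 14 && (!(e <= -4))) || 6*v != 3*tab[2] + 10)).
Check whether v <= 6 && (tab[2] < -18 ==> ((e != 14 && (!(e <= -4))) || 6*v != 3*tab[2] + 10)) && ((!(tab[2] < -18)) ==> ((e != 14 && (!(e <= -4))) || 6*v != 3*tab[2] + 10)) implies it.
Every state satisfying the precondition satisfies the weakest precondition: the implication holds.
Answer: valid


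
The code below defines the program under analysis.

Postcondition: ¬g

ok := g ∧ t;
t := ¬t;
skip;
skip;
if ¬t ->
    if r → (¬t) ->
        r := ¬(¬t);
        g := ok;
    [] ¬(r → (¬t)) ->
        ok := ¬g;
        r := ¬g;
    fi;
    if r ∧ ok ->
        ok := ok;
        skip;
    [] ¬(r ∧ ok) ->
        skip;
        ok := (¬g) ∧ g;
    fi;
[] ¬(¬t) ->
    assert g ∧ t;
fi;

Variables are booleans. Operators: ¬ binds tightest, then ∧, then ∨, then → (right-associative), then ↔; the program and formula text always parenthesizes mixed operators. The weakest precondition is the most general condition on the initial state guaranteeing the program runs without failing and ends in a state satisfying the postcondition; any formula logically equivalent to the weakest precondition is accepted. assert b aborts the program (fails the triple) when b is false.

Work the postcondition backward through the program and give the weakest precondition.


Working backward. After the program, ¬g must hold.
Then branch requires ((r → (¬t)) → (((t ∧ ok) → (¬ok)) ∧ ((¬(t ∧ ok)) → (¬ok)))) ∧ ((¬(r → (¬t))) → (g → (¬g))); else branch requires false.
Before the if: ((¬t) → (((r → (¬t)) → (((t ∧ ok) → (¬ok)) ∧ ((¬(t ∧ ok)) → (¬ok)))) ∧ ((¬(r → (¬t))) → (g → (¬g))))) ∧ (¬t)
Before skip: ((¬t) → (((r → (¬t)) → (((t ∧ ok) → (¬ok)) ∧ ((¬(t ∧ ok)) → (¬ok)))) ∧ ((¬(r → (¬t))) → (g → (¬g))))) ∧ (¬t)
Before skip: ((¬t) → (((r → (¬t)) → (((t ∧ ok) → (¬ok)) ∧ ((¬(t ∧ ok)) → (¬ok)))) ∧ ((¬(r → (¬t))) → (g → (¬g))))) ∧ (¬t)
Before t := ¬t: (t → (((r → t) → ((((¬t) ∧ ok) → (¬ok)) ∧ ((¬((¬t) ∧ ok)) → (¬ok)))) ∧ ((¬(r → t)) → (g → (¬g))))) ∧ t
Before ok := g ∧ t: (t → (((r → t) → (¬(g ∧ t))) ∧ ((¬(r → t)) → (g → (¬g))))) ∧ t
Answer: WP = (t → (((r → t) → (¬(g ∧ t))) ∧ ((¬(r → t)) → (g → (¬g))))) ∧ t


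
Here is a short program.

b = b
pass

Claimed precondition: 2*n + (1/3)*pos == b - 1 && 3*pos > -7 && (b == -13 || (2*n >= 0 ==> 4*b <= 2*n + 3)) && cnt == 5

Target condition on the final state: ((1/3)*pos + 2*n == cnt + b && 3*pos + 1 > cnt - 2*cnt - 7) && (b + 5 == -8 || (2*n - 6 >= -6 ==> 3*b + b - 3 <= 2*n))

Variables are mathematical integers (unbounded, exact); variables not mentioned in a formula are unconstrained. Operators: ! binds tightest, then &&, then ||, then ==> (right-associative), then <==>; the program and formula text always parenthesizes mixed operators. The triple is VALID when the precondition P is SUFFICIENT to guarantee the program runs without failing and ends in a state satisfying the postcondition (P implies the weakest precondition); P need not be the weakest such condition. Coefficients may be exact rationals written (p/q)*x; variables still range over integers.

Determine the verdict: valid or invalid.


Working backward. After the program, the postcondition ((1/3)*pos + 2*n == cnt + b && 3*pos + 1 > cnt - 2*cnt - 7) && (b + 5 == -8 || (2*n - 6 >= -6 ==> 3*b + b - 3 <= 2*n)) must hold; in canonical form it is 2*n + (1/3)*pos == b + cnt && cnt + 3*pos > -8 && (b == -13 || (2*n >= 0 ==> 4*b <= 2*n + 3)).
Before skip: 2*n + (1/3)*pos == b + cnt && cnt + 3*pos > -8 && (b == -13 || (2*n >= 0 ==> 4*b <= 2*n + 3))
Before b := b: 2*n + (1/3)*pos == b + cnt && cnt + 3*pos > -8 && (b == -13 || (2*n >= 0 ==> 4*b <= 2*n + 3))
The weakest precondition is 2*n + (1/3)*pos == b + cnt && cnt + 3*pos > -8 && (b == -13 || (2*n >= 0 ==> 4*b <= 2*n + 3)).
Check whether 2*n + (1/3)*pos == b - 1 && 3*pos > -7 && (b == -13 || (2*n >= 0 ==> 4*b <= 2*n + 3)) && cnt == 5 implies it.
Countermodel: at the initial state b = -13, cnt = 5, n = -28, pos = 126, the precondition holds but the weakest precondition fails.
Answer: invalid
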